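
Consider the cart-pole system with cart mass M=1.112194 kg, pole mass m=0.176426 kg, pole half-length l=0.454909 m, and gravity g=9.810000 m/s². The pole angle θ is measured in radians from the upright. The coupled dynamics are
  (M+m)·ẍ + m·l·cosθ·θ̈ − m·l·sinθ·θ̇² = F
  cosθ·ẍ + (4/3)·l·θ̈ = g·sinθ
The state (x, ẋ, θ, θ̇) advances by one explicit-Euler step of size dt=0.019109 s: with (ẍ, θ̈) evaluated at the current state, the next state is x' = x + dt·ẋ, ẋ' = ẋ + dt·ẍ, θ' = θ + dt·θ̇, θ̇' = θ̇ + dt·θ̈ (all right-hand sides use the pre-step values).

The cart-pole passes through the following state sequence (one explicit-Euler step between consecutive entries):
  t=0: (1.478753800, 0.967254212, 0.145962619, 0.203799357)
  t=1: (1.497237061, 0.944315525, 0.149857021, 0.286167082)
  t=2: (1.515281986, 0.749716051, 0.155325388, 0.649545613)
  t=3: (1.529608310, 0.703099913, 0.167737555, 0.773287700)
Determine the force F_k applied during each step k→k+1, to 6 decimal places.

F_0 = -1.205095 N
F_1 = -11.614759 N
F_2 = -2.635349 N

step 0→1:
  ẍ = (ẋ'−ẋ)/dt = (0.944315525−0.967254212)/0.019109 = -1.200413
  θ̈ = (θ̇'−θ̇)/dt = (0.286167082−0.203799357)/0.019109 = 4.310415
  sinθ=0.145445, cosθ=0.989366
  F = (M+m)·ẍ + m·l·cosθ·θ̈ − m·l·sinθ·θ̇² = -1.546876 + 0.342266 − 0.000485 = -1.205095
step 1→2:
  ẍ = (ẋ'−ẋ)/dt = (0.749716051−0.944315525)/0.019109 = -10.183656
  θ̈ = (θ̇'−θ̇)/dt = (0.649545613−0.286167082)/0.019109 = 19.016094
  sinθ=0.149297, cosθ=0.988792
  F = (M+m)·ẍ + m·l·cosθ·θ̈ − m·l·sinθ·θ̇² = -13.122862 + 1.509084 − 0.000981 = -11.614759
step 2→3:
  ẍ = (ẋ'−ẋ)/dt = (0.703099913−0.749716051)/0.019109 = -2.439486
  θ̈ = (θ̇'−θ̇)/dt = (0.773287700−0.649545613)/0.019109 = 6.475592
  sinθ=0.154702, cosθ=0.987961
  F = (M+m)·ẍ + m·l·cosθ·θ̈ − m·l·sinθ·θ̇² = -3.143570 + 0.513460 − 0.005238 = -2.635349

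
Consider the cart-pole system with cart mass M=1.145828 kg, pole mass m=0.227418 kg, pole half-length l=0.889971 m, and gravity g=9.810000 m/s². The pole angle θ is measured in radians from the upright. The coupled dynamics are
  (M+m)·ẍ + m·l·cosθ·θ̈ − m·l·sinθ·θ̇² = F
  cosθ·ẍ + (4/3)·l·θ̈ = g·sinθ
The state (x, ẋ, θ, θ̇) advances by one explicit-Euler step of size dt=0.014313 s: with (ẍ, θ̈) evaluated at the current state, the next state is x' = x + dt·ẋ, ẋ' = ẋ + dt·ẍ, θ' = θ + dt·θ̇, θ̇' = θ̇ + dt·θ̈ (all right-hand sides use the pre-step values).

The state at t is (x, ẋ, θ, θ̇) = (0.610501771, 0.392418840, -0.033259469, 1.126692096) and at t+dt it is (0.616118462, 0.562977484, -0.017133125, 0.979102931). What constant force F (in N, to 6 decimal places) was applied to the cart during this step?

F = 14.286761 N

ẍ = (ẋ'−ẋ)/dt = (0.562977484−0.392418840)/0.014313 = 11.916345
θ̈ = (θ̇'−θ̇)/dt = (0.979102931−1.126692096)/0.014313 = -10.311547
sinθ=-0.033253, cosθ=0.999447
F = (M+m)·ẍ + m·l·cosθ·θ̈ − m·l·sinθ·θ̇² = 16.364073 + -2.085856 − -0.008544 = 14.286761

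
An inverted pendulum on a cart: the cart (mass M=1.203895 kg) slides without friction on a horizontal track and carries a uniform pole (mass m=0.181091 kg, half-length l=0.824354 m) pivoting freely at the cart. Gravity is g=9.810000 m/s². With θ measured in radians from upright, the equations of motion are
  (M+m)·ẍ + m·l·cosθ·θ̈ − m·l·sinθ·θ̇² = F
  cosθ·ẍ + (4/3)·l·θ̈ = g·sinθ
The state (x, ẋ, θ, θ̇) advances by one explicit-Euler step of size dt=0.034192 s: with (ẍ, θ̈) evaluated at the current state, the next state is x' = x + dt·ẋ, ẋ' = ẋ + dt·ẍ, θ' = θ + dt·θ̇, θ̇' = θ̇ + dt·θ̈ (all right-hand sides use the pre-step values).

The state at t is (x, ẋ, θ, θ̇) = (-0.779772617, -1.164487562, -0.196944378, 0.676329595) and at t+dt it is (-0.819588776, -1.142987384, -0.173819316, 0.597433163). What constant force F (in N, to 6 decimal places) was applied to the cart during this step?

F = 0.546446 N

ẍ = (ẋ'−ẋ)/dt = (-1.142987384−-1.164487562)/0.034192 = 0.628807
θ̈ = (θ̇'−θ̇)/dt = (0.597433163−0.676329595)/0.034192 = -2.307453
sinθ=-0.195674, cosθ=0.980669
F = (M+m)·ẍ + m·l·cosθ·θ̈ − m·l·sinθ·θ̇² = 0.870889 + -0.337805 − -0.013362 = 0.546446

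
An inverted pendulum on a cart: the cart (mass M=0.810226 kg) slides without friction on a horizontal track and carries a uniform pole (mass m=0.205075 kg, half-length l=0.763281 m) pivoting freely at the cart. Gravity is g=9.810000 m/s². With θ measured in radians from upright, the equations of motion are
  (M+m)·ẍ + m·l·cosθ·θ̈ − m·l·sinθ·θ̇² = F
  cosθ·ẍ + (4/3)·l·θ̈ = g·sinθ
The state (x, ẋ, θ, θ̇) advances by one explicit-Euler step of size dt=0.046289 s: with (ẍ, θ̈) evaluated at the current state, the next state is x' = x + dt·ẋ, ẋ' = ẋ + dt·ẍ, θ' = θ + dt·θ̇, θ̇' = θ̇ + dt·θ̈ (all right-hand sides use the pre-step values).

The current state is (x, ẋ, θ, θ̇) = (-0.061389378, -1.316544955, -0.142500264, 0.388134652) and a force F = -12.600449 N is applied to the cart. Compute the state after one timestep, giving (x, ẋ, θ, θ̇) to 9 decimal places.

sinθ=-0.142018477, cosθ=0.989864007
temp = (F + m·l·θ̇²·sinθ)/(M+m) = (-12.600449 + -0.003348936)/1.015301 = -12.413853563
θ̈ = (g·sinθ − cosθ·temp)/(l·(4/3 − m·cos²θ/(M+m))) = 12.571243238
ẍ = temp − m·l·θ̈·cosθ/(M+m) = -14.332328458
Euler: x'=-0.061389378+0.046289·-1.316544955=-0.122330927, ẋ'=-1.316544955+0.046289·-14.332328458=-1.979974107
       θ'=-0.142500264+0.046289·0.388134652=-0.124533899, θ̇'=0.388134652+0.046289·12.571243238=0.970044930

(-0.122330927, -1.979974107, -0.124533899, 0.970044930)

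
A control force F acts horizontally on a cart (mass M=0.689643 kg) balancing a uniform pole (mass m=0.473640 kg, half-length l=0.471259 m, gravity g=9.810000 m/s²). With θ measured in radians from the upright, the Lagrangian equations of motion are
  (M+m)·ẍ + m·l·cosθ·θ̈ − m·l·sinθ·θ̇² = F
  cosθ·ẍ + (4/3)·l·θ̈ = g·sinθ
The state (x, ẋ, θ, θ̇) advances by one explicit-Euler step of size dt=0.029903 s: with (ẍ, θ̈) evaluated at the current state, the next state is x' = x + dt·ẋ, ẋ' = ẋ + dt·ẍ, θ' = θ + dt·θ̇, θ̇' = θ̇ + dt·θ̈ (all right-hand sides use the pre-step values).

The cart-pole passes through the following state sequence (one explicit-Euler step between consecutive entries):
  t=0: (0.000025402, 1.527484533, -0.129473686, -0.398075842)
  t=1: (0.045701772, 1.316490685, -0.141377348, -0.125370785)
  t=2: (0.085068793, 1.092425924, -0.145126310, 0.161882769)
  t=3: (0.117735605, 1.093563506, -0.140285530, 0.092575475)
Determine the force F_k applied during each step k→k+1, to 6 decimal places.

step 0→1:
  ẍ = (ẋ'−ẋ)/dt = (1.316490685−1.527484533)/0.029903 = -7.055942
  θ̈ = (θ̇'−θ̇)/dt = (-0.125370785−-0.398075842)/0.029903 = 9.119655
  sinθ=-0.129112, cosθ=0.991630
  F = (M+m)·ẍ + m·l·cosθ·θ̈ − m·l·sinθ·θ̇² = -8.208058 + 2.018534 − -0.004567 = -6.184957
step 1→2:
  ẍ = (ẋ'−ẋ)/dt = (1.092425924−1.316490685)/0.029903 = -7.493053
  θ̈ = (θ̇'−θ̇)/dt = (0.161882769−-0.125370785)/0.029903 = 9.606178
  sinθ=-0.140907, cosθ=0.990023
  F = (M+m)·ẍ + m·l·cosθ·θ̈ − m·l·sinθ·θ̇² = -8.716541 + 2.122775 − -0.000494 = -6.593272
step 2→3:
  ẍ = (ẋ'−ẋ)/dt = (1.093563506−1.092425924)/0.029903 = 0.038042
  θ̈ = (θ̇'−θ̇)/dt = (0.092575475−0.161882769)/0.029903 = -2.317737
  sinθ=-0.144617, cosθ=0.989488
  F = (M+m)·ẍ + m·l·cosθ·θ̈ − m·l·sinθ·θ̇² = 0.044254 + -0.511897 − -0.000846 = -0.466797

F_0 = -6.184957 N
F_1 = -6.593272 N
F_2 = -0.466797 N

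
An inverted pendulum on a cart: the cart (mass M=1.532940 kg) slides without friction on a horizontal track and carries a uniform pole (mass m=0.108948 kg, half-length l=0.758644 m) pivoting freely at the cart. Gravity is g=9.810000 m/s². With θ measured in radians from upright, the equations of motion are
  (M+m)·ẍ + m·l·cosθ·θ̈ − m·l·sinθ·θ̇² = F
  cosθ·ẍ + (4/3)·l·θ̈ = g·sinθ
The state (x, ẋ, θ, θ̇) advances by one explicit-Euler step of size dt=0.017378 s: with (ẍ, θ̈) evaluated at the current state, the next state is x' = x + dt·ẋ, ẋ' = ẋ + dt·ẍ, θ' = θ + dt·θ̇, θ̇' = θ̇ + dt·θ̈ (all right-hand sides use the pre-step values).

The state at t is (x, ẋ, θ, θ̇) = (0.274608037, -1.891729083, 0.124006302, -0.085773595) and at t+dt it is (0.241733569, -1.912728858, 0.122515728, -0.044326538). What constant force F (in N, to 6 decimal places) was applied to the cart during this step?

ẍ = (ẋ'−ẋ)/dt = (-1.912728858−-1.891729083)/0.017378 = -1.208412
θ̈ = (θ̇'−θ̇)/dt = (-0.044326538−-0.085773595)/0.017378 = 2.385030
sinθ=0.123689, cosθ=0.992321
F = (M+m)·ẍ + m·l·cosθ·θ̈ − m·l·sinθ·θ̇² = -1.984076 + 0.195616 − 0.000075 = -1.788536

F = -1.788536 N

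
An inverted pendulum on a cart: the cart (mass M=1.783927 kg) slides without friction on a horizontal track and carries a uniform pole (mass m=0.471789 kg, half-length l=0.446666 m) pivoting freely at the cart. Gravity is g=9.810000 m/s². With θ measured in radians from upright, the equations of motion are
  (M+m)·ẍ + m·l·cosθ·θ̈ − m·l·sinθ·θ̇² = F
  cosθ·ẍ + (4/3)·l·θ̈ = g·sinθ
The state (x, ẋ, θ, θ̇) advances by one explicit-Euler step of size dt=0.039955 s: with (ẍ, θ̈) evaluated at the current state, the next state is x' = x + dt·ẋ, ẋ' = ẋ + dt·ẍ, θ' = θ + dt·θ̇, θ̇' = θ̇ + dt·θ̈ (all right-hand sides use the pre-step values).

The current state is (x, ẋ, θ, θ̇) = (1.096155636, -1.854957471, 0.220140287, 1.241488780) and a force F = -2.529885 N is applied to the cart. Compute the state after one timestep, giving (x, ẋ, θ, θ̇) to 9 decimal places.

(1.022040810, -1.921564684, 0.269743971, 1.494346167)

sinθ=0.218366527, cosθ=0.975866825
temp = (F + m·l·θ̇²·sinθ)/(M+m) = (-2.529885 + 0.070925494)/2.255716 = -1.090101549
θ̈ = (g·sinθ − cosθ·temp)/(l·(4/3 − m·cos²θ/(M+m))) = 6.328554293
ẍ = temp − m·l·θ̈·cosθ/(M+m) = -1.667055764
Euler: x'=1.096155636+0.039955·-1.854957471=1.022040810, ẋ'=-1.854957471+0.039955·-1.667055764=-1.921564684
       θ'=0.220140287+0.039955·1.241488780=0.269743971, θ̇'=1.241488780+0.039955·6.328554293=1.494346167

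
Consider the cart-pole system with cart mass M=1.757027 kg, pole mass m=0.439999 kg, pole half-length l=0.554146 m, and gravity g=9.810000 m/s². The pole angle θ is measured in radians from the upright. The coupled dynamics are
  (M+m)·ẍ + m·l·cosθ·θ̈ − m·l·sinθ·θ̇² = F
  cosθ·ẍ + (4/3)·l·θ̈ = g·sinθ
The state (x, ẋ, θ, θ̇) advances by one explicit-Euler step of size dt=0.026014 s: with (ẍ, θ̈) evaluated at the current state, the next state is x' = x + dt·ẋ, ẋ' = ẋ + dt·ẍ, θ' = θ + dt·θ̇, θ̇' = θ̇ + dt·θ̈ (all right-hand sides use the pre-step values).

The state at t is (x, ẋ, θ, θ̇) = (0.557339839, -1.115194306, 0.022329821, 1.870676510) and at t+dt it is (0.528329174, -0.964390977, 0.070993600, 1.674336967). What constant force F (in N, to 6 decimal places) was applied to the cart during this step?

F = 10.877333 N

ẍ = (ẋ'−ẋ)/dt = (-0.964390977−-1.115194306)/0.026014 = 5.797007
θ̈ = (θ̇'−θ̇)/dt = (1.674336967−1.870676510)/0.026014 = -7.547457
sinθ=0.022328, cosθ=0.999751
F = (M+m)·ẍ + m·l·cosθ·θ̈ − m·l·sinθ·θ̇² = 12.736174 + -1.839790 − 0.019051 = 10.877333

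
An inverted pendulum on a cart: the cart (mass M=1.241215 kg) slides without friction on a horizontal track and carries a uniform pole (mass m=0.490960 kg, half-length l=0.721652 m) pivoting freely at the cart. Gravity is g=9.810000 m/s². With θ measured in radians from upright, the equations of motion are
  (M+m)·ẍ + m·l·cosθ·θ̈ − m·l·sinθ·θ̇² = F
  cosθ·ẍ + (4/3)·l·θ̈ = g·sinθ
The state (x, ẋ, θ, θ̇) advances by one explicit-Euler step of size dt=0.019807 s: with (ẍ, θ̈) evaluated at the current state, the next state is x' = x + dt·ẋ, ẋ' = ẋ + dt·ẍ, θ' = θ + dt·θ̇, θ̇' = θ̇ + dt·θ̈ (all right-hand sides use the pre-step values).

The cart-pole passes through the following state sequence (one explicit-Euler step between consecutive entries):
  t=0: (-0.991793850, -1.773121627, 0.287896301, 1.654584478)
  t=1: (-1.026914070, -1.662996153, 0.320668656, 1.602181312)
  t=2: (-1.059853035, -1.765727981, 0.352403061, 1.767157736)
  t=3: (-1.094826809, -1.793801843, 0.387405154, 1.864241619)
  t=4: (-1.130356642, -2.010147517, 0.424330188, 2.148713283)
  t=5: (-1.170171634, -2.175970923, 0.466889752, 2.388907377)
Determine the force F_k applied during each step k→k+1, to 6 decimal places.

F_0 = 8.456567 N
F_1 = -6.470221 N
F_2 = -1.207135 N
F_3 = -14.673739 N
F_4 = -11.259688 N

step 0→1:
  ẍ = (ẋ'−ẋ)/dt = (-1.662996153−-1.773121627)/0.019807 = 5.559927
  θ̈ = (θ̇'−θ̇)/dt = (1.602181312−1.654584478)/0.019807 = -2.645689
  sinθ=0.283936, cosθ=0.958843
  F = (M+m)·ẍ + m·l·cosθ·θ̈ − m·l·sinθ·θ̇² = 9.630767 + -0.898794 − 0.275405 = 8.456567
step 1→2:
  ẍ = (ẋ'−ẋ)/dt = (-1.765727981−-1.662996153)/0.019807 = -5.186643
  θ̈ = (θ̇'−θ̇)/dt = (1.767157736−1.602181312)/0.019807 = 8.329198
  sinθ=0.315201, cosθ=0.949025
  F = (M+m)·ẍ + m·l·cosθ·θ̈ − m·l·sinθ·θ̇² = -8.984172 + 2.800623 − 0.286672 = -6.470221
step 2→3:
  ẍ = (ẋ'−ẋ)/dt = (-1.793801843−-1.765727981)/0.019807 = -1.417371
  θ̈ = (θ̇'−θ̇)/dt = (1.864241619−1.767157736)/0.019807 = 4.901494
  sinθ=0.345154, cosθ=0.938546
  F = (M+m)·ẍ + m·l·cosθ·θ̈ − m·l·sinθ·θ̇² = -2.455134 + 1.629889 − 0.381889 = -1.207135
step 3→4:
  ẍ = (ẋ'−ẋ)/dt = (-2.010147517−-1.793801843)/0.019807 = -10.922688
  θ̈ = (θ̇'−θ̇)/dt = (2.148713283−1.864241619)/0.019807 = 14.362178
  sinθ=0.377787, cosθ=0.925892
  F = (M+m)·ẍ + m·l·cosθ·θ̈ − m·l·sinθ·θ̇² = -18.920006 + 4.711452 − 0.465185 = -14.673739
step 4→5:
  ẍ = (ẋ'−ẋ)/dt = (-2.175970923−-2.010147517)/0.019807 = -8.371960
  θ̈ = (θ̇'−θ̇)/dt = (2.388907377−2.148713283)/0.019807 = 12.126728
  sinθ=0.411710, cosθ=0.911315
  F = (M+m)·ẍ + m·l·cosθ·θ̈ − m·l·sinθ·θ̇² = -14.501699 + 3.915488 − 0.673477 = -11.259688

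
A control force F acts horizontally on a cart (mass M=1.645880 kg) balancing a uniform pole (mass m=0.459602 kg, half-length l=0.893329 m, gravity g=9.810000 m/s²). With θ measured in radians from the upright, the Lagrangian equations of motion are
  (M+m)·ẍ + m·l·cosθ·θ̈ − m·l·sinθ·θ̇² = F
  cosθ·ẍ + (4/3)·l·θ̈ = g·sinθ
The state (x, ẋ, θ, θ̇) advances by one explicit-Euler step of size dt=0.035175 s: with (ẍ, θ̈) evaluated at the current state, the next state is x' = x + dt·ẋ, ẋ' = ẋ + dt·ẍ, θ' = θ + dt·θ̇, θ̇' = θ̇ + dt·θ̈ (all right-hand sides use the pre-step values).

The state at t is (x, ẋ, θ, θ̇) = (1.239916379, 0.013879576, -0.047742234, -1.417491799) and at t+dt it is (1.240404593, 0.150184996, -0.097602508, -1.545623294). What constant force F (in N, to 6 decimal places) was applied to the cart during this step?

F = 6.704356 N

ẍ = (ẋ'−ẋ)/dt = (0.150184996−0.013879576)/0.035175 = 3.875065
θ̈ = (θ̇'−θ̇)/dt = (-1.545623294−-1.417491799)/0.035175 = -3.642686
sinθ=-0.047724, cosθ=0.998861
F = (M+m)·ẍ + m·l·cosθ·θ̈ − m·l·sinθ·θ̇² = 8.158880 + -1.493895 − -0.039371 = 6.704356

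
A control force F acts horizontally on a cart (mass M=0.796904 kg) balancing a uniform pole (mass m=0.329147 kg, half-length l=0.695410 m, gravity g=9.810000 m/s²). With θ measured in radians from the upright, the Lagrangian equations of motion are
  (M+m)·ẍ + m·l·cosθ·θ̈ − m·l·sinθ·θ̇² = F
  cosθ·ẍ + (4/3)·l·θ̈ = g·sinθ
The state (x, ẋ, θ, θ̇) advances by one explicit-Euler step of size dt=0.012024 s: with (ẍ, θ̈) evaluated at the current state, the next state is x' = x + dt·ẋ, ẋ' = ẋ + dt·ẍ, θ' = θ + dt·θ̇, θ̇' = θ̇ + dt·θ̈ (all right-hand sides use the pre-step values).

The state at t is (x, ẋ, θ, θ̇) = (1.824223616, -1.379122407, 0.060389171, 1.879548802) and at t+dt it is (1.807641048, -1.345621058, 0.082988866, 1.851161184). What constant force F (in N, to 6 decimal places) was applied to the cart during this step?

ẍ = (ẋ'−ẋ)/dt = (-1.345621058−-1.379122407)/0.012024 = 2.786207
θ̈ = (θ̇'−θ̇)/dt = (1.851161184−1.879548802)/0.012024 = -2.360913
sinθ=0.060352, cosθ=0.998177
F = (M+m)·ẍ + m·l·cosθ·θ̈ − m·l·sinθ·θ̇² = 3.137411 + -0.539409 − 0.048801 = 2.549200

F = 2.549200 N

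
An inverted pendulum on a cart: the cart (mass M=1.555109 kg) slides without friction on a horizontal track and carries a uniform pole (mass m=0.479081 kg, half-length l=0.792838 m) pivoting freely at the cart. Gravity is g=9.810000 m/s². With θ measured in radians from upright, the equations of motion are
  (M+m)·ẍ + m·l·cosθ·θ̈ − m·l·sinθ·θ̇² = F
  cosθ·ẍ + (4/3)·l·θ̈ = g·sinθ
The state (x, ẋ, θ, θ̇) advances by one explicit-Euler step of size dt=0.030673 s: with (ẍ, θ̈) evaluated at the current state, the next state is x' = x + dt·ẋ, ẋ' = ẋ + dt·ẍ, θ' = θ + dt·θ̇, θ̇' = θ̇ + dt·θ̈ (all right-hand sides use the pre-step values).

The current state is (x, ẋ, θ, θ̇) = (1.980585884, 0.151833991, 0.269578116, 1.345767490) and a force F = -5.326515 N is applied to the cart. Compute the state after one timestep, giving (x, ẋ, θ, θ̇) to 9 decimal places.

(1.985243088, 0.042730913, 0.310856842, 1.521055830)

sinθ=0.266324813, cosθ=0.963883340
temp = (F + m·l·θ̇²·sinθ)/(M+m) = (-5.326515 + 0.183208282)/2.034190 = -2.528429851
θ̈ = (g·sinθ − cosθ·temp)/(l·(4/3 − m·cos²θ/(M+m))) = 5.714743924
ẍ = temp − m·l·θ̈·cosθ/(M+m) = -3.556974474
Euler: x'=1.980585884+0.030673·0.151833991=1.985243088, ẋ'=0.151833991+0.030673·-3.556974474=0.042730913
       θ'=0.269578116+0.030673·1.345767490=0.310856842, θ̇'=1.345767490+0.030673·5.714743924=1.521055830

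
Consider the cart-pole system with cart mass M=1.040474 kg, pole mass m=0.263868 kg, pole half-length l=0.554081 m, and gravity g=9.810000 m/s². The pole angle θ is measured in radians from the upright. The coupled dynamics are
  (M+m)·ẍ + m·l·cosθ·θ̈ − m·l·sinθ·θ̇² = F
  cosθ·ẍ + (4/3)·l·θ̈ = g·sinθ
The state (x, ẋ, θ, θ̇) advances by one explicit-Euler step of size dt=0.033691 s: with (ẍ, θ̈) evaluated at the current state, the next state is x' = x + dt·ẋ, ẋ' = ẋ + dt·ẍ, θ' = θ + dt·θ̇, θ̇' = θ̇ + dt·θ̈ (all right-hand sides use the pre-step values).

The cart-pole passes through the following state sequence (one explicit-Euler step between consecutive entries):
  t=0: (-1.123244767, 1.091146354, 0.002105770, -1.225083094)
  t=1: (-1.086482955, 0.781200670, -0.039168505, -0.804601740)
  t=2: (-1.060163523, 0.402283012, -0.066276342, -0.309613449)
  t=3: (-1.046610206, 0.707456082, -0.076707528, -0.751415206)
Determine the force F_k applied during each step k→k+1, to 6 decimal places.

F_0 = -10.175261 N
F_1 = -12.519648 N
F_2 = 9.902640 N

step 0→1:
  ẍ = (ẋ'−ẋ)/dt = (0.781200670−1.091146354)/0.033691 = -9.199658
  θ̈ = (θ̇'−θ̇)/dt = (-0.804601740−-1.225083094)/0.033691 = 12.480525
  sinθ=0.002106, cosθ=0.999998
  F = (M+m)·ẍ + m·l·cosθ·θ̈ − m·l·sinθ·θ̇² = -11.999501 + 1.824702 − 0.000462 = -10.175261
step 1→2:
  ẍ = (ẋ'−ẋ)/dt = (0.402283012−0.781200670)/0.033691 = -11.246851
  θ̈ = (θ̇'−θ̇)/dt = (-0.309613449−-0.804601740)/0.033691 = 14.692004
  sinθ=-0.039158, cosθ=0.999233
  F = (M+m)·ẍ + m·l·cosθ·θ̈ − m·l·sinθ·θ̇² = -14.669740 + 2.146386 − -0.003706 = -12.519648
step 2→3:
  ẍ = (ẋ'−ẋ)/dt = (0.707456082−0.402283012)/0.033691 = 9.058000
  θ̈ = (θ̇'−θ̇)/dt = (-0.751415206−-0.309613449)/0.033691 = -13.113347
  sinθ=-0.066228, cosθ=0.997805
  F = (M+m)·ẍ + m·l·cosθ·θ̈ − m·l·sinθ·θ̇² = 11.814730 + -1.913018 − -0.000928 = 9.902640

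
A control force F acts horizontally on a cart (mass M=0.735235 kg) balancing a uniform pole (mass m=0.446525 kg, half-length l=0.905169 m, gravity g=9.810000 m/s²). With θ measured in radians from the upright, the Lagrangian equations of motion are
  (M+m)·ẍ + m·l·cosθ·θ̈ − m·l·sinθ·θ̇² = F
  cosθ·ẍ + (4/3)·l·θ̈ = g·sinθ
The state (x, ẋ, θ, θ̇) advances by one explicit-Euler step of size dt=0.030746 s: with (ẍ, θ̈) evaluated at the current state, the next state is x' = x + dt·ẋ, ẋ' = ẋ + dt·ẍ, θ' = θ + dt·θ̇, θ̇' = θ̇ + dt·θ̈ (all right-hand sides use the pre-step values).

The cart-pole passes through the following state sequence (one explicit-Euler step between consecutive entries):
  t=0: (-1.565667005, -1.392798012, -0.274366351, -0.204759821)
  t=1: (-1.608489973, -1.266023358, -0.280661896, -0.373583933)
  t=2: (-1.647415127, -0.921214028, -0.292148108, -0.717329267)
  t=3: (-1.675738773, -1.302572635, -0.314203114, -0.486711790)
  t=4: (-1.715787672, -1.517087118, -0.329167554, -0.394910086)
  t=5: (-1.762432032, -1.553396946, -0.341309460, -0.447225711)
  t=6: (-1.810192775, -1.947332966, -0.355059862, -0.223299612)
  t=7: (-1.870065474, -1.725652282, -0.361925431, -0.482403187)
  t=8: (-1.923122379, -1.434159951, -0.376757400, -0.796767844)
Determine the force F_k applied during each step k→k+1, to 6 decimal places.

step 0→1:
  ẍ = (ẋ'−ẋ)/dt = (-1.266023358−-1.392798012)/0.030746 = 4.123289
  θ̈ = (θ̇'−θ̇)/dt = (-0.373583933−-0.204759821)/0.030746 = -5.490929
  sinθ=-0.270937, cosθ=0.962597
  F = (M+m)·ẍ + m·l·cosθ·θ̈ − m·l·sinθ·θ̇² = 4.872738 + -2.136318 − -0.004591 = 2.741012
step 1→2:
  ẍ = (ẋ'−ẋ)/dt = (-0.921214028−-1.266023358)/0.030746 = 11.214770
  θ̈ = (θ̇'−θ̇)/dt = (-0.717329267−-0.373583933)/0.030746 = -11.180164
  sinθ=-0.276992, cosθ=0.960872
  F = (M+m)·ẍ + m·l·cosθ·θ̈ − m·l·sinθ·θ̇² = 13.253167 + -4.341995 − -0.015625 = 8.926797
step 2→3:
  ẍ = (ẋ'−ẋ)/dt = (-1.302572635−-0.921214028)/0.030746 = -12.403519
  θ̈ = (θ̇'−θ̇)/dt = (-0.486711790−-0.717329267)/0.030746 = 7.500731
  sinθ=-0.288010, cosθ=0.957627
  F = (M+m)·ẍ + m·l·cosθ·θ̈ − m·l·sinθ·θ̇² = -14.657983 + 2.903191 − -0.059899 = -11.694893
step 3→4:
  ẍ = (ẋ'−ẋ)/dt = (-1.517087118−-1.302572635)/0.030746 = -6.976988
  θ̈ = (θ̇'−θ̇)/dt = (-0.394910086−-0.486711790)/0.030746 = 2.985810
  sinθ=-0.309059, cosθ=0.951043
  F = (M+m)·ẍ + m·l·cosθ·θ̈ − m·l·sinθ·θ̇² = -8.245126 + 1.147725 − -0.029591 = -7.067810
step 4→5:
  ẍ = (ẋ'−ẋ)/dt = (-1.553396946−-1.517087118)/0.030746 = -1.180961
  θ̈ = (θ̇'−θ̇)/dt = (-0.447225711−-0.394910086)/0.030746 = -1.701542
  sinθ=-0.323255, cosθ=0.946312
  F = (M+m)·ẍ + m·l·cosθ·θ̈ − m·l·sinθ·θ̇² = -1.395613 + -0.650807 − -0.020376 = -2.026044
step 5→6:
  ẍ = (ẋ'−ẋ)/dt = (-1.947332966−-1.553396946)/0.030746 = -12.812594
  θ̈ = (θ̇'−θ̇)/dt = (-0.223299612−-0.447225711)/0.030746 = 7.283097
  sinθ=-0.334721, cosθ=0.942317
  F = (M+m)·ẍ + m·l·cosθ·θ̈ − m·l·sinθ·θ̇² = -15.141411 + 2.773886 − -0.027059 = -12.340466
step 6→7:
  ẍ = (ẋ'−ẋ)/dt = (-1.725652282−-1.947332966)/0.030746 = 7.210066
  θ̈ = (θ̇'−θ̇)/dt = (-0.482403187−-0.223299612)/0.030746 = -8.427229
  sinθ=-0.347646, cosθ=0.937626
  F = (M+m)·ẍ + m·l·cosθ·θ̈ − m·l·sinθ·θ̇² = 8.520567 + -3.193668 − -0.007006 = 5.333906
step 7→8:
  ẍ = (ẋ'−ẋ)/dt = (-1.434159951−-1.725652282)/0.030746 = 9.480659
  θ̈ = (θ̇'−θ̇)/dt = (-0.796767844−-0.482403187)/0.030746 = -10.224571
  sinθ=-0.354076, cosθ=0.935217
  F = (M+m)·ẍ + m·l·cosθ·θ̈ − m·l·sinθ·θ̇² = 11.203863 + -3.864852 − -0.033304 = 7.372315

F_0 = 2.741012 N
F_1 = 8.926797 N
F_2 = -11.694893 N
F_3 = -7.067810 N
F_4 = -2.026044 N
F_5 = -12.340466 N
F_6 = 5.333906 N
F_7 = 7.372315 N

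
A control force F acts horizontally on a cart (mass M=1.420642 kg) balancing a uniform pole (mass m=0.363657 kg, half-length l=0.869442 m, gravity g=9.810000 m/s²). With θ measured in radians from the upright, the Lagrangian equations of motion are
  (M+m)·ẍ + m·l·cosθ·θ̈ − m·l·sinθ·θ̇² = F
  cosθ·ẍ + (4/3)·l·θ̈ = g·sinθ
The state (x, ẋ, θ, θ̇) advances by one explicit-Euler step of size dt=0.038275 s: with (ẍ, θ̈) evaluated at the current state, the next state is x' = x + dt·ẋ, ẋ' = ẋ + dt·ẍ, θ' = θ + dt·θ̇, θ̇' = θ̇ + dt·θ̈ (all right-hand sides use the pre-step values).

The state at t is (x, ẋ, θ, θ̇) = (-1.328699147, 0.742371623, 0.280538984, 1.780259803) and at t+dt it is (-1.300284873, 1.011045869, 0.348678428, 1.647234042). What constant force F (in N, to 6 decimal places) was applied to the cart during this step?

F = 11.191646 N

ẍ = (ẋ'−ẋ)/dt = (1.011045869−0.742371623)/0.038275 = 7.019575
θ̈ = (θ̇'−θ̇)/dt = (1.647234042−1.780259803)/0.038275 = -3.475526
sinθ=0.276874, cosθ=0.960906
F = (M+m)·ẍ + m·l·cosθ·θ̈ − m·l·sinθ·θ̇² = 12.525021 + -1.055928 − 0.277448 = 11.191646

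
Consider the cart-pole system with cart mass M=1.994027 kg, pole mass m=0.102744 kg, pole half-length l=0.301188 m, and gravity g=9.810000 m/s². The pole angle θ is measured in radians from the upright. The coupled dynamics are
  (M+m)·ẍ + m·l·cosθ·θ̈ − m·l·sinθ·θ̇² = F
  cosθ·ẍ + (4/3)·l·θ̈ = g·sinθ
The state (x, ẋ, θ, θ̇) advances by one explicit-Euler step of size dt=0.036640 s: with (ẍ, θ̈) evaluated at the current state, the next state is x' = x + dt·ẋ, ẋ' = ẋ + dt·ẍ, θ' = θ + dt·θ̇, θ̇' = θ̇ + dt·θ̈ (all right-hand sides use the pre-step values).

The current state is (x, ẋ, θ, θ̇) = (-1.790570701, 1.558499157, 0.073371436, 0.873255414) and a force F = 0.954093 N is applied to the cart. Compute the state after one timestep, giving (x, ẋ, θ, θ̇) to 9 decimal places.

(-1.733467292, 1.574832992, 0.105367514, 0.898303639)

sinθ=0.073305623, cosθ=0.997309523
temp = (F + m·l·θ̇²·sinθ)/(M+m) = (0.954093 + 0.001729872)/2.096771 = 0.455854679
θ̈ = (g·sinθ − cosθ·temp)/(l·(4/3 − m·cos²θ/(M+m))) = 0.683630605
ẍ = temp − m·l·θ̈·cosθ/(M+m) = 0.445792441
Euler: x'=-1.790570701+0.036640·1.558499157=-1.733467292, ẋ'=1.558499157+0.036640·0.445792441=1.574832992
       θ'=0.073371436+0.036640·0.873255414=0.105367514, θ̇'=0.873255414+0.036640·0.683630605=0.898303639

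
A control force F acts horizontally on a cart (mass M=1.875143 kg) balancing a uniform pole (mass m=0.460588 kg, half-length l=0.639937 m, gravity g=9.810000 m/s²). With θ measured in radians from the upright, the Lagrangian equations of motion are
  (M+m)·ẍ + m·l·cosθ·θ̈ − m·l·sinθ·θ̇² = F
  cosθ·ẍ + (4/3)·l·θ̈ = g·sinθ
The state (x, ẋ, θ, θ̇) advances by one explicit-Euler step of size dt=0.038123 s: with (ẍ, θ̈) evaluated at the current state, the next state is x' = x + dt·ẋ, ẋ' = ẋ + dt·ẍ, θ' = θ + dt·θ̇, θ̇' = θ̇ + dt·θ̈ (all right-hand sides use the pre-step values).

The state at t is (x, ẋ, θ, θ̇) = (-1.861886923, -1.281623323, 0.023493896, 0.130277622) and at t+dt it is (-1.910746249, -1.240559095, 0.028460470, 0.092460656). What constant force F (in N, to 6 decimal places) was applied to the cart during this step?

F = 2.223517 N

ẍ = (ẋ'−ẋ)/dt = (-1.240559095−-1.281623323)/0.038123 = 1.077151
θ̈ = (θ̇'−θ̇)/dt = (0.092460656−0.130277622)/0.038123 = -0.991972
sinθ=0.023492, cosθ=0.999724
F = (M+m)·ẍ + m·l·cosθ·θ̈ − m·l·sinθ·θ̇² = 2.515935 + -0.292301 − 0.000118 = 2.223517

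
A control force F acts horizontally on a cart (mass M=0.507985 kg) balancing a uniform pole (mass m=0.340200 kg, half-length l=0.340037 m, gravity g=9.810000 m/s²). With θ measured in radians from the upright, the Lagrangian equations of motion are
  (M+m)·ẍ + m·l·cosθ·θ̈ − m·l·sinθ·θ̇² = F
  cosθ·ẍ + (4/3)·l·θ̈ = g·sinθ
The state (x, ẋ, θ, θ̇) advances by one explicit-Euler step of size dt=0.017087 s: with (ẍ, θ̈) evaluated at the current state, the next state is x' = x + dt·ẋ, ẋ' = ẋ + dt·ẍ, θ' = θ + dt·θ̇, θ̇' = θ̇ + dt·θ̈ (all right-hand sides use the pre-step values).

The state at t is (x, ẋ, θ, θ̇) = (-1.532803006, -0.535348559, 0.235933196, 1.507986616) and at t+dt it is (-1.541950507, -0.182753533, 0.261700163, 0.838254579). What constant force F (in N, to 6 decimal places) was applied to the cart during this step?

ẍ = (ẋ'−ẋ)/dt = (-0.182753533−-0.535348559)/0.017087 = 20.635280
θ̈ = (θ̇'−θ̇)/dt = (0.838254579−1.507986616)/0.017087 = -39.195414
sinθ=0.233750, cosθ=0.972297
F = (M+m)·ẍ + m·l·cosθ·θ̈ − m·l·sinθ·θ̇² = 17.502535 + -4.408537 − 0.061490 = 13.032507

F = 13.032507 N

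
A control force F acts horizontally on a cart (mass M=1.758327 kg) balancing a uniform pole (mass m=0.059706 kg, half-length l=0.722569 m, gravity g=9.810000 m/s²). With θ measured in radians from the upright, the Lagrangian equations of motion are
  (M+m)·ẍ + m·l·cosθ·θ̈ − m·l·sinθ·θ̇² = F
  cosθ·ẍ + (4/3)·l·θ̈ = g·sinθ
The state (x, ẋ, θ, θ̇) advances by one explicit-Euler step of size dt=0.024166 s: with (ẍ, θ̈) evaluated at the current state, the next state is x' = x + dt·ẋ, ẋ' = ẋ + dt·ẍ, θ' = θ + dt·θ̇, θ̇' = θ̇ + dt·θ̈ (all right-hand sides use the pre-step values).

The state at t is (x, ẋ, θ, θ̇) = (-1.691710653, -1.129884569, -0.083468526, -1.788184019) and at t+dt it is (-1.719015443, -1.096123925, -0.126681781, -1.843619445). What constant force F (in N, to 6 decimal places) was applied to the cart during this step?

F = 2.452729 N

ẍ = (ẋ'−ẋ)/dt = (-1.096123925−-1.129884569)/0.024166 = 1.397031
θ̈ = (θ̇'−θ̇)/dt = (-1.843619445−-1.788184019)/0.024166 = -2.293943
sinθ=-0.083372, cosθ=0.996519
F = (M+m)·ẍ + m·l·cosθ·θ̈ − m·l·sinθ·θ̇² = 2.539848 + -0.098620 − -0.011501 = 2.452729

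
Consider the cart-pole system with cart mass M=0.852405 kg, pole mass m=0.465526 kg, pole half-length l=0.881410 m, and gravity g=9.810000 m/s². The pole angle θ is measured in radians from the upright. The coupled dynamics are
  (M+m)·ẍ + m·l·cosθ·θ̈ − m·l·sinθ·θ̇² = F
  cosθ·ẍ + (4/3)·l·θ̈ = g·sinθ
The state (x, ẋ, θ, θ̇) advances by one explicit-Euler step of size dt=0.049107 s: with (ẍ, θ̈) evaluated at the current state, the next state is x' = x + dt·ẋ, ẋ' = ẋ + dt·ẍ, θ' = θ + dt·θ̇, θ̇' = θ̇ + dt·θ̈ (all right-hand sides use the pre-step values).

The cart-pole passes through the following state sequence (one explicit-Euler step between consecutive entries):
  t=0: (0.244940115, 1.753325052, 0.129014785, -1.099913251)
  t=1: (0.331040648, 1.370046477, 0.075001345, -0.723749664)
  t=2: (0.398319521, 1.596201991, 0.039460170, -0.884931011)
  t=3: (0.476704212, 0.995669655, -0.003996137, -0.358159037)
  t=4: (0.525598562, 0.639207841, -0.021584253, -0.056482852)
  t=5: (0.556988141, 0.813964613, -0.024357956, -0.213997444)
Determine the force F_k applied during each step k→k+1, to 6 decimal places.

step 0→1:
  ẍ = (ẋ'−ẋ)/dt = (1.370046477−1.753325052)/0.049107 = -7.804968
  θ̈ = (θ̇'−θ̇)/dt = (-0.723749664−-1.099913251)/0.049107 = 7.660081
  sinθ=0.128657, cosθ=0.991689
  F = (M+m)·ẍ + m·l·cosθ·θ̈ − m·l·sinθ·θ̇² = -10.286410 + 3.116957 − 0.063866 = -7.233319
step 1→2:
  ẍ = (ẋ'−ẋ)/dt = (1.596201991−1.370046477)/0.049107 = 4.605362
  θ̈ = (θ̇'−θ̇)/dt = (-0.884931011−-0.723749664)/0.049107 = -3.282248
  sinθ=0.074931, cosθ=0.997189
  F = (M+m)·ẍ + m·l·cosθ·θ̈ − m·l·sinθ·θ̇² = 6.069549 + -1.342983 − 0.016105 = 4.710461
step 2→3:
  ẍ = (ẋ'−ẋ)/dt = (0.995669655−1.596201991)/0.049107 = -12.229058
  θ̈ = (θ̇'−θ̇)/dt = (-0.358159037−-0.884931011)/0.049107 = 10.727024
  sinθ=0.039450, cosθ=0.999222
  F = (M+m)·ẍ + m·l·cosθ·θ̈ − m·l·sinθ·θ̇² = -16.117054 + 4.398078 − 0.012676 = -11.731652
step 3→4:
  ẍ = (ẋ'−ẋ)/dt = (0.639207841−0.995669655)/0.049107 = -7.258880
  θ̈ = (θ̇'−θ̇)/dt = (-0.056482852−-0.358159037)/0.049107 = 6.143242
  sinθ=-0.003996, cosθ=0.999992
  F = (M+m)·ẍ + m·l·cosθ·θ̈ − m·l·sinθ·θ̇² = -9.566703 + 2.520670 − -0.000210 = -7.045822
step 4→5:
  ẍ = (ẋ'−ẋ)/dt = (0.813964613−0.639207841)/0.049107 = 3.558694
  θ̈ = (θ̇'−θ̇)/dt = (-0.213997444−-0.056482852)/0.049107 = -3.207579
  sinθ=-0.021583, cosθ=0.999767
  F = (M+m)·ẍ + m·l·cosθ·θ̈ − m·l·sinθ·θ̇² = 4.690113 + -1.315825 − -0.000028 = 3.374316

F_0 = -7.233319 N
F_1 = 4.710461 N
F_2 = -11.731652 N
F_3 = -7.045822 N
F_4 = 3.374316 N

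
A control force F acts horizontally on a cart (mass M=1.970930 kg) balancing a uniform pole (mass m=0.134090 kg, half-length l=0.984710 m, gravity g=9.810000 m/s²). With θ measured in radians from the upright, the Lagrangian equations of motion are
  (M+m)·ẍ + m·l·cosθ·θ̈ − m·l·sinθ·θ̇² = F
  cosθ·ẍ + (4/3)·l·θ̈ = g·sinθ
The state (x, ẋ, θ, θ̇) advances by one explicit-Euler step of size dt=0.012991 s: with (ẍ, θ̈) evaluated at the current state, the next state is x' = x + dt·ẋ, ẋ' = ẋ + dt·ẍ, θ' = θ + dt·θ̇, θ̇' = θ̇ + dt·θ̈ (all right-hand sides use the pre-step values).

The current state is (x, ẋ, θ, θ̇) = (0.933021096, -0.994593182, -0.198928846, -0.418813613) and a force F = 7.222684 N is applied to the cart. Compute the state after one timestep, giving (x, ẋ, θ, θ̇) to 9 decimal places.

(0.920100336, -0.946667358, -0.204369654, -0.473778242)

sinθ=-0.197619415, cosθ=0.980278821
temp = (F + m·l·θ̇²·sinθ)/(M+m) = (7.222684 + -0.004576947)/2.105020 = 3.428996899
θ̈ = (g·sinθ − cosθ·temp)/(l·(4/3 − m·cos²θ/(M+m))) = -4.230977536
ẍ = temp − m·l·θ̈·cosθ/(M+m) = 3.689155897
Euler: x'=0.933021096+0.012991·-0.994593182=0.920100336, ẋ'=-0.994593182+0.012991·3.689155897=-0.946667358
       θ'=-0.198928846+0.012991·-0.418813613=-0.204369654, θ̇'=-0.418813613+0.012991·-4.230977536=-0.473778242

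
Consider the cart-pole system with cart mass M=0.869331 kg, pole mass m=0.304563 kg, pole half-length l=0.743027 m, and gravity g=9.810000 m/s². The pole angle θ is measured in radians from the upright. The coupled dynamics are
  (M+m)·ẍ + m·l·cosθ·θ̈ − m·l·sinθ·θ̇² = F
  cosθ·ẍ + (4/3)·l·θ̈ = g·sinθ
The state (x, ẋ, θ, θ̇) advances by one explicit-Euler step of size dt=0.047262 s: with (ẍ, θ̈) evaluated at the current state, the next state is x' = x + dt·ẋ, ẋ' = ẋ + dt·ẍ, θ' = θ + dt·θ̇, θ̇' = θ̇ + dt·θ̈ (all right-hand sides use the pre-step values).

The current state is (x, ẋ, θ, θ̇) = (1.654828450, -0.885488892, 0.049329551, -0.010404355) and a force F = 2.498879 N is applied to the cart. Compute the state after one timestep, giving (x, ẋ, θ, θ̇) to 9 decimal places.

sinθ=0.049309547, cosθ=0.998783544
temp = (F + m·l·θ̇²·sinθ)/(M+m) = (2.498879 + 0.000001208)/1.173894 = 2.128710265
θ̈ = (g·sinθ − cosθ·temp)/(l·(4/3 − m·cos²θ/(M+m))) = -2.057118630
ẍ = temp − m·l·θ̈·cosθ/(M+m) = 2.524790864
Euler: x'=1.654828450+0.047262·-0.885488892=1.612978474, ẋ'=-0.885488892+0.047262·2.524790864=-0.766162226
       θ'=0.049329551+0.047262·-0.010404355=0.048837820, θ̇'=-0.010404355+0.047262·-2.057118630=-0.107627896

(1.612978474, -0.766162226, 0.048837820, -0.107627896)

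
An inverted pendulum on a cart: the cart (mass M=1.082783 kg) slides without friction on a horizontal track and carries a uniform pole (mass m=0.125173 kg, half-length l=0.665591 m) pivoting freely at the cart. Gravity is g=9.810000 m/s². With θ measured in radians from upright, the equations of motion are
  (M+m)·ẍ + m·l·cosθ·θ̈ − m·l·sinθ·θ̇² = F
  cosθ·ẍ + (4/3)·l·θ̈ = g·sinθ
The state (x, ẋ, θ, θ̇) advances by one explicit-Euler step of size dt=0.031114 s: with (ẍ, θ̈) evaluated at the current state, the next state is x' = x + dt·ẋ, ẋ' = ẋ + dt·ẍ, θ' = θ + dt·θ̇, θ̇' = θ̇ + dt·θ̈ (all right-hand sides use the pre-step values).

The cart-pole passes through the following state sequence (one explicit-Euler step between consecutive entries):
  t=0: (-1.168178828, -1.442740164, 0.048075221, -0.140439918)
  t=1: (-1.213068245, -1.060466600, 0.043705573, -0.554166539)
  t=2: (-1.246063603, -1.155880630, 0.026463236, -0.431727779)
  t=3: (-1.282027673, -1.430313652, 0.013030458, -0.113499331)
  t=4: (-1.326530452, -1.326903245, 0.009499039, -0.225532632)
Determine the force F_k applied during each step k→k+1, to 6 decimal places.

F_0 = 13.734582 N
F_1 = -3.377888 N
F_2 = -9.803053 N
F_3 = 3.714779 N

step 0→1:
  ẍ = (ẋ'−ẋ)/dt = (-1.060466600−-1.442740164)/0.031114 = 12.286224
  θ̈ = (θ̇'−θ̇)/dt = (-0.554166539−-0.140439918)/0.031114 = -13.297121
  sinθ=0.048057, cosθ=0.998845
  F = (M+m)·ẍ + m·l·cosθ·θ̈ − m·l·sinθ·θ̇² = 14.841218 + -1.106557 − 0.000079 = 13.734582
step 1→2:
  ẍ = (ẋ'−ẋ)/dt = (-1.155880630−-1.060466600)/0.031114 = -3.066595
  θ̈ = (θ̇'−θ̇)/dt = (-0.431727779−-0.554166539)/0.031114 = 3.935166
  sinθ=0.043692, cosθ=0.999045
  F = (M+m)·ẍ + m·l·cosθ·θ̈ − m·l·sinθ·θ̇² = -3.704312 + 0.327541 − 0.001118 = -3.377888
step 2→3:
  ẍ = (ẋ'−ẋ)/dt = (-1.430313652−-1.155880630)/0.031114 = -8.820242
  θ̈ = (θ̇'−θ̇)/dt = (-0.113499331−-0.431727779)/0.031114 = 10.227822
  sinθ=0.026460, cosθ=0.999650
  F = (M+m)·ẍ + m·l·cosθ·θ̈ − m·l·sinθ·θ̇² = -10.654465 + 0.851823 − 0.000411 = -9.803053
step 3→4:
  ẍ = (ẋ'−ẋ)/dt = (-1.326903245−-1.430313652)/0.031114 = 3.323597
  θ̈ = (θ̇'−θ̇)/dt = (-0.225532632−-0.113499331)/0.031114 = -3.600736
  sinθ=0.013030, cosθ=0.999915
  F = (M+m)·ẍ + m·l·cosθ·θ̈ − m·l·sinθ·θ̇² = 4.014759 + -0.299966 − 0.000014 = 3.714779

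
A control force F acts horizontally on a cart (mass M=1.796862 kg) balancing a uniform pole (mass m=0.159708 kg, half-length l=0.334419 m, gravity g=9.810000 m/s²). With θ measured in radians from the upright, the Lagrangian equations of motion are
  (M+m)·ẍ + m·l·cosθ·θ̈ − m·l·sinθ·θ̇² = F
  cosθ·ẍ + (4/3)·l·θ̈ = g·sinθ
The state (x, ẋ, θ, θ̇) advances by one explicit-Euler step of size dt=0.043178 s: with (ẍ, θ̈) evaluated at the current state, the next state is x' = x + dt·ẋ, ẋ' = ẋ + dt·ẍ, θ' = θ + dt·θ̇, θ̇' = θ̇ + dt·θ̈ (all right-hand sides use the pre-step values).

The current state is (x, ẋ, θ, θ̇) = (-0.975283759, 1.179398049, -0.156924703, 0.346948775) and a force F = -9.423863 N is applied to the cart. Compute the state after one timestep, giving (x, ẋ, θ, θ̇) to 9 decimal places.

(-0.924359710, 0.962453947, -0.141944149, 0.679050091)

sinθ=-0.156281441, cosθ=0.987712565
temp = (F + m·l·θ̇²·sinθ)/(M+m) = (-9.423863 + -0.001004745)/1.956570 = -4.817035805
θ̈ = (g·sinθ − cosθ·temp)/(l·(4/3 − m·cos²θ/(M+m))) = 7.691447393
ẍ = temp − m·l·θ̈·cosθ/(M+m) = -5.024412943
Euler: x'=-0.975283759+0.043178·1.179398049=-0.924359710, ẋ'=1.179398049+0.043178·-5.024412943=0.962453947
       θ'=-0.156924703+0.043178·0.346948775=-0.141944149, θ̇'=0.346948775+0.043178·7.691447393=0.679050091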